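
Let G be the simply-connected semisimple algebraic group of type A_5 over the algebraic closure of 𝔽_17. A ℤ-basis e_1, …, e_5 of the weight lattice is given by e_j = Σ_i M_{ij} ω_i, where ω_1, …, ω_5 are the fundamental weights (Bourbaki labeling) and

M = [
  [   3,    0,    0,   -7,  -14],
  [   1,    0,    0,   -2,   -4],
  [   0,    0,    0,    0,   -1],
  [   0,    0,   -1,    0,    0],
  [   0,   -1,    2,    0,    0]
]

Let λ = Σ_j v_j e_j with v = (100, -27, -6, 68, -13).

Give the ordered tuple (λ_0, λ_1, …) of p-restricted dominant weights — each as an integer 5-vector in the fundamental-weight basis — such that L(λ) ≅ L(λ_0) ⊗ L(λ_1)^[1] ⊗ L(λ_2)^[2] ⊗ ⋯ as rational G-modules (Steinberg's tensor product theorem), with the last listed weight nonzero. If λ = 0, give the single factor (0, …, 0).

((6, 16, 13, 6, 15),)

Converting to the ω-basis (c_i = row i of M dotted with v = (100, -27, -6, 68, -13)):
  c_1 = 3*100 + 0*-27 + 0*-6 + -7*68 + -14*-13 = 6
  c_2 = 1*100 + 0*-27 + 0*-6 + -2*68 + -4*-13 = 16
  c_3 = 0*100 + 0*-27 + 0*-6 + 0*68 + -1*-13 = 13
  c_4 = 0*100 + 0*-27 + -1*-6 + 0*68 + 0*-13 = 6
  c_5 = 0*100 + -1*-27 + 2*-6 + 0*68 + 0*-13 = 15
Expand coordinatewise in base 17:
  c_1 = 6 = 6·17^0
  c_2 = 16 = 16·17^0
  c_3 = 13 = 13·17^0
  c_4 = 6 = 6·17^0
  c_5 = 15 = 15·17^0
p-restricted factor λ_0 = (6, 16, 13, 6, 15)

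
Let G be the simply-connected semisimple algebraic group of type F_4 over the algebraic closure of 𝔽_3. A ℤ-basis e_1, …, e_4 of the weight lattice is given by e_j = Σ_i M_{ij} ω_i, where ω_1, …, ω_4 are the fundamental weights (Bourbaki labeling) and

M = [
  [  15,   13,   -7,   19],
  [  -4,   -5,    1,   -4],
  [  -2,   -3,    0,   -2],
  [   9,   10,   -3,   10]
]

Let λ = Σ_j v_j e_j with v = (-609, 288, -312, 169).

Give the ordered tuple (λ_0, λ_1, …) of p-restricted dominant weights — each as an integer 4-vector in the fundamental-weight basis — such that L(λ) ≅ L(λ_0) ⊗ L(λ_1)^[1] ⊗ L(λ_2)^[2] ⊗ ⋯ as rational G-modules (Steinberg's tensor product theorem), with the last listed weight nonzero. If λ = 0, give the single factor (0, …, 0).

Converting to the ω-basis (c_i = row i of M dotted with v = (-609, 288, -312, 169)):
  c_1 = (15)·(-609) + 13·288 + (-7)·(-312) + 19·169 = 4
  c_2 = (-4)·(-609) + (-5)·(288) + (1)·(-312) + (-4)·(169) = 8
  c_3 = (-2)·(-609) + (-3)·(288) + (0)·(-312) + (-2)·(169) = 16
  c_4 = (9)·(-609) + 10·288 + (-3)·(-312) + 10·169 = 25
Writing each c_i in base p = 3:
  c_1 = 4 = 1·3^0 + 1·3^1
  c_2 = 8 = 2·3^0 + 2·3^1
  c_3 = 16 = 1·3^0 + 2·3^1 + 1·3^2
  c_4 = 25 = 1·3^0 + 2·3^1 + 2·3^2
Factor λ_0 = (1, 2, 1, 1)
Factor λ_1 = (1, 2, 2, 2)
Factor λ_2 = (0, 0, 1, 2)

((1, 2, 1, 1), (1, 2, 2, 2), (0, 0, 1, 2))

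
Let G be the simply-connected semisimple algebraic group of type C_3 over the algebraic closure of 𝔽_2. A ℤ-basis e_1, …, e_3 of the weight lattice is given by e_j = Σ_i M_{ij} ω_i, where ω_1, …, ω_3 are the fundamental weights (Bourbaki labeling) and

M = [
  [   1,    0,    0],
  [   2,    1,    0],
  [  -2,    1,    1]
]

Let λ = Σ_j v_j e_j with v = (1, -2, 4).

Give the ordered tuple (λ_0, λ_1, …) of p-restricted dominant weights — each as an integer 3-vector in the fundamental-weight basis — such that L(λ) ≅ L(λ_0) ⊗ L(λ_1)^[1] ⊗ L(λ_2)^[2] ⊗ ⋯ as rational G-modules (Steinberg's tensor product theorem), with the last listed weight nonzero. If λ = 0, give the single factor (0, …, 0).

ω-coordinates c = M·v, v = (1, -2, 4):
  c_1 = 1*1 + 0*-2 + 0*4 = 1
  c_2 = 2*1 + 1*-2 + 0*4 = 0
  c_3 = -2*1 + 1*-2 + 1*4 = 0
Writing each c_i in base p = 2:
  c_1 = 1 = 1·2^0
  c_2 = 0
  c_3 = 0
λ_0 = (1, 0, 0)

((1, 0, 0),)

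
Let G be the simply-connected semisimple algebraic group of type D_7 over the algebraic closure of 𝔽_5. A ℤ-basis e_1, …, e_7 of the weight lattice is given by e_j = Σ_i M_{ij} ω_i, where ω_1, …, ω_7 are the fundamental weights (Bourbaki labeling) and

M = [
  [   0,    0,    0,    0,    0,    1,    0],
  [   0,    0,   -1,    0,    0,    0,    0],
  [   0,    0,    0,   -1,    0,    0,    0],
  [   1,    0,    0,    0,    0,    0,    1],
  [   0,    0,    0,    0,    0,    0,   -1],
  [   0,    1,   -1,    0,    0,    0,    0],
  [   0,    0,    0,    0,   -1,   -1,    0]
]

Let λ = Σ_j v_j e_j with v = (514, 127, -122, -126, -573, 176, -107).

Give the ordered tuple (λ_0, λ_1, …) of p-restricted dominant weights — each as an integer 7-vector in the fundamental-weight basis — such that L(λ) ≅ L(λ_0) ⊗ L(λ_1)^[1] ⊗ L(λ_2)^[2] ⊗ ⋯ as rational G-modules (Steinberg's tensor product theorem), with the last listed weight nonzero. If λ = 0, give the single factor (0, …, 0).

Compute c_i = Σ_j M_{ij} v_j with v = (514, 127, -122, -126, -573, 176, -107):
  c_1 = 0*514 + 0*127 + 0*-122 + 0*-126 + 0*-573 + 1*176 + 0*-107 = 176
  c_2 = 0*514 + 0*127 + -1*-122 + 0*-126 + 0*-573 + 0*176 + 0*-107 = 122
  c_3 = 0*514 + 0*127 + 0*-122 + -1*-126 + 0*-573 + 0*176 + 0*-107 = 126
  c_4 = 1*514 + 0*127 + 0*-122 + 0*-126 + 0*-573 + 0*176 + 1*-107 = 407
  c_5 = 0*514 + 0*127 + 0*-122 + 0*-126 + 0*-573 + 0*176 + -1*-107 = 107
  c_6 = 0*514 + 1*127 + -1*-122 + 0*-126 + 0*-573 + 0*176 + 0*-107 = 249
  c_7 = 0*514 + 0*127 + 0*-122 + 0*-126 + -1*-573 + -1*176 + 0*-107 = 397
p = 5; digits c_i = Σ_j d_{ij}·5^j, 0 ≤ d_{ij} < 5:
  c_1 = 176 = 1·5^0 + 0·5^1 + 2·5^2 + 1·5^3
  c_2 = 122 = 2·5^0 + 4·5^1 + 4·5^2
  c_3 = 126 = 1·5^0 + 0·5^1 + 0·5^2 + 1·5^3
  c_4 = 407 = 2·5^0 + 1·5^1 + 1·5^2 + 3·5^3
  c_5 = 107 = 2·5^0 + 1·5^1 + 4·5^2
  c_6 = 249 = 4·5^0 + 4·5^1 + 4·5^2 + 1·5^3
  c_7 = 397 = 2·5^0 + 4·5^1 + 0·5^2 + 3·5^3
Factor λ_0 = (1, 2, 1, 2, 2, 4, 2)
Factor λ_1 = (0, 4, 0, 1, 1, 4, 4)
Factor λ_2 = (2, 4, 0, 1, 4, 4, 0)
Factor λ_3 = (1, 0, 1, 3, 0, 1, 3)

((1, 2, 1, 2, 2, 4, 2), (0, 4, 0, 1, 1, 4, 4), (2, 4, 0, 1, 4, 4, 0), (1, 0, 1, 3, 0, 1, 3))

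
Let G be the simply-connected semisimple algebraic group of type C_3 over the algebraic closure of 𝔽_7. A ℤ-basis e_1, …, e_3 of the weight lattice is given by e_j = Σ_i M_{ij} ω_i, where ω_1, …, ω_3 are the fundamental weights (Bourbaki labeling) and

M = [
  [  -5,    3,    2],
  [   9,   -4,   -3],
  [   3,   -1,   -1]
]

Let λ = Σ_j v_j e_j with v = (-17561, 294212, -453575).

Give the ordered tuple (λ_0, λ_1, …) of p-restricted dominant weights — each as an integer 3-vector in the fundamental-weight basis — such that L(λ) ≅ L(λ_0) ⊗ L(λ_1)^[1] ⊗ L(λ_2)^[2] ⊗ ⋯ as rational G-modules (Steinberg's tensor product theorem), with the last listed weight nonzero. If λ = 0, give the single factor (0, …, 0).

((4, 5, 0), (4, 0, 1), (3, 2, 0), (2, 5, 3), (5, 3, 2), (3, 1, 6))

ω-coordinates c = M·v, v = (-17561, 294212, -453575):
  c_1 = (-5)·(-17561) + (3)·(294212) + (2)·(-453575) = 63291
  c_2 = (9)·(-17561) + (-4)·(294212) + (-3)·(-453575) = 25828
  c_3 = (3)·(-17561) + (-1)·(294212) + (-1)·(-453575) = 106680
Writing each c_i in base p = 7:
  c_1 = 63291 = 4·7^0 + 4·7^1 + 3·7^2 + 2·7^3 + 5·7^4 + 3·7^5
  c_2 = 25828 = 5·7^0 + 0·7^1 + 2·7^2 + 5·7^3 + 3·7^4 + 1·7^5
  c_3 = 106680 = 0·7^0 + 1·7^1 + 0·7^2 + 3·7^3 + 2·7^4 + 6·7^5
p-restricted factor λ_0 = (4, 5, 0)
p-restricted factor λ_1 = (4, 0, 1)
p-restricted factor λ_2 = (3, 2, 0)
p-restricted factor λ_3 = (2, 5, 3)
p-restricted factor λ_4 = (5, 3, 2)
p-restricted factor λ_5 = (3, 1, 6)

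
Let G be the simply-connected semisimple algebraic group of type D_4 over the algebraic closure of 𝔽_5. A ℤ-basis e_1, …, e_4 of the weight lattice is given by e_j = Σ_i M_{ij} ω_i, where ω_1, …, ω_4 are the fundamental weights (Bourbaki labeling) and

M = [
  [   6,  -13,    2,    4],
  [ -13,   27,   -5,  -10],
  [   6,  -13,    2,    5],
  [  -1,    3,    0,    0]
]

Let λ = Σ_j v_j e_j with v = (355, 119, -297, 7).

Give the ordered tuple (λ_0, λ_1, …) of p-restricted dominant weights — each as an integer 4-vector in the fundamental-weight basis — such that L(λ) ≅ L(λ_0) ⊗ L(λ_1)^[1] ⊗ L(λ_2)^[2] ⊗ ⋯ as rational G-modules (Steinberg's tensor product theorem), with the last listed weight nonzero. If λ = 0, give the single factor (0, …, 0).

((2, 3, 4, 2), (3, 2, 4, 0))

Change of basis e → ω: c = M·v where v = (355, 119, -297, 7):
  c_1 = 6·355 + (-13)·(119) + (2)·(-297) + 4·7 = 17
  c_2 = (-13)·(355) + 27·119 + (-5)·(-297) + (-10)·(7) = 13
  c_3 = 6·355 + (-13)·(119) + (2)·(-297) + 5·7 = 24
  c_4 = (-1)·(355) + 3·119 + (0)·(-297) + 0·7 = 2
Base-5 expansion of each c_i:
  c_1 = 17 = 2·5^0 + 3·5^1
  c_2 = 13 = 3·5^0 + 2·5^1
  c_3 = 24 = 4·5^0 + 4·5^1
  c_4 = 2 = 2·5^0
p-restricted factor λ_0 = (2, 3, 4, 2)
p-restricted factor λ_1 = (3, 2, 4, 0)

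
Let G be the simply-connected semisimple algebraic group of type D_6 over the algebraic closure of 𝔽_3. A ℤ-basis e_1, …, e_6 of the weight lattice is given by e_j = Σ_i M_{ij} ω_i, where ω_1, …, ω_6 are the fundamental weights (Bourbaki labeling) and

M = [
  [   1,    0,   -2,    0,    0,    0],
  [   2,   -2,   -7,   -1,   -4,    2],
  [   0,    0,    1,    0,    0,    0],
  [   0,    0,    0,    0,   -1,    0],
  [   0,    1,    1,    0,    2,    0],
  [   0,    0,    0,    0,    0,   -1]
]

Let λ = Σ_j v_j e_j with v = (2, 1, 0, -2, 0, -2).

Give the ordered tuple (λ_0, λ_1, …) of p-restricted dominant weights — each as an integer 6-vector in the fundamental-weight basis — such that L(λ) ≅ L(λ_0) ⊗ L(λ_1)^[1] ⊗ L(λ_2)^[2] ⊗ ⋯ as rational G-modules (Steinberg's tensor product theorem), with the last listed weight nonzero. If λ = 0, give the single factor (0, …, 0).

((2, 0, 0, 0, 1, 2),)

Compute c_i = Σ_j M_{ij} v_j with v = (2, 1, 0, -2, 0, -2):
  c_1 = 1·2 + 0·1 + (-2)·(0) + (0)·(-2) + 0·0 + (0)·(-2) = 2
  c_2 = 2·2 + (-2)·(1) + (-7)·(0) + (-1)·(-2) + (-4)·(0) + (2)·(-2) = 0
  c_3 = 0·2 + 0·1 + 1·0 + (0)·(-2) + 0·0 + (0)·(-2) = 0
  c_4 = 0·2 + 0·1 + 0·0 + (0)·(-2) + (-1)·(0) + (0)·(-2) = 0
  c_5 = 0·2 + 1·1 + 1·0 + (0)·(-2) + 2·0 + (0)·(-2) = 1
  c_6 = 0·2 + 0·1 + 0·0 + (0)·(-2) + 0·0 + (-1)·(-2) = 2
Writing each c_i in base p = 3:
  c_1 = 2 = 2·3^0
  c_2 = 0
  c_3 = 0
  c_4 = 0
  c_5 = 1 = 1·3^0
  c_6 = 2 = 2·3^0
Factor λ_0 = (2, 0, 0, 0, 1, 2)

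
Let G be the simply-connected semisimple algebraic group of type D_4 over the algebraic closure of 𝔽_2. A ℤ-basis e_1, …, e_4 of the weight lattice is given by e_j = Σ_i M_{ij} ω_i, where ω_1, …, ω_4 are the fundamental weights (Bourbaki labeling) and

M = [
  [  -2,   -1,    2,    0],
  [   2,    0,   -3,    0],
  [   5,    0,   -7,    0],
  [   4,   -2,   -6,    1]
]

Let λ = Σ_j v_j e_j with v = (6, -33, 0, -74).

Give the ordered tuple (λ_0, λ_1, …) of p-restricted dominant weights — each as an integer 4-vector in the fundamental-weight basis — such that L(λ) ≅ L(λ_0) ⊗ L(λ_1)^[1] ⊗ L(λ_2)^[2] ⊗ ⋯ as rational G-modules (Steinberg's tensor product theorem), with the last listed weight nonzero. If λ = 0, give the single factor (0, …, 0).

ω-coordinates c = M·v, v = (6, -33, 0, -74):
  c_1 = (-2)·(6) + (-1)·(-33) + (2)·(0) + (0)·(-74) = 21
  c_2 = (2)·(6) + (0)·(-33) + (-3)·(0) + (0)·(-74) = 12
  c_3 = (5)·(6) + (0)·(-33) + (-7)·(0) + (0)·(-74) = 30
  c_4 = (4)·(6) + (-2)·(-33) + (-6)·(0) + (1)·(-74) = 16
Expand coordinatewise in base 2:
  c_1 = 21 = 1·2^0 + 0·2^1 + 1·2^2 + 0·2^3 + 1·2^4
  c_2 = 12 = 0·2^0 + 0·2^1 + 1·2^2 + 1·2^3
  c_3 = 30 = 0·2^0 + 1·2^1 + 1·2^2 + 1·2^3 + 1·2^4
  c_4 = 16 = 0·2^0 + 0·2^1 + 0·2^2 + 0·2^3 + 1·2^4
Factor λ_0 = (1, 0, 0, 0)
Factor λ_1 = (0, 0, 1, 0)
Factor λ_2 = (1, 1, 1, 0)
Factor λ_3 = (0, 1, 1, 0)
Factor λ_4 = (1, 0, 1, 1)

((1, 0, 0, 0), (0, 0, 1, 0), (1, 1, 1, 0), (0, 1, 1, 0), (1, 0, 1, 1))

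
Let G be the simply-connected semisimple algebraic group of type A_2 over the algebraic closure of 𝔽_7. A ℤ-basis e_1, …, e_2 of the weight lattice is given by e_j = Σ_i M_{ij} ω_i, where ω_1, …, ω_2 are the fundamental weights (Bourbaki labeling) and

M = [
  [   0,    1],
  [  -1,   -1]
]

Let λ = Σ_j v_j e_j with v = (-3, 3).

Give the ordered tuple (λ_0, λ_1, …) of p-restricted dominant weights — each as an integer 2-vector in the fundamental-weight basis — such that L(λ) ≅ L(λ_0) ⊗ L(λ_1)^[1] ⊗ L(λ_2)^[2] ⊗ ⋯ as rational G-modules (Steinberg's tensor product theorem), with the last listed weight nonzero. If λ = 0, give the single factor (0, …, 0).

((3, 0),)

Converting to the ω-basis (c_i = row i of M dotted with v = (-3, 3)):
  c_1 = (0)·(-3) + 1·3 = 3
  c_2 = (-1)·(-3) + (-1)·(3) = 0
Expand coordinatewise in base 7:
  c_1 = 3 = 3·7^0
  c_2 = 0
Factor λ_0 = (3, 0)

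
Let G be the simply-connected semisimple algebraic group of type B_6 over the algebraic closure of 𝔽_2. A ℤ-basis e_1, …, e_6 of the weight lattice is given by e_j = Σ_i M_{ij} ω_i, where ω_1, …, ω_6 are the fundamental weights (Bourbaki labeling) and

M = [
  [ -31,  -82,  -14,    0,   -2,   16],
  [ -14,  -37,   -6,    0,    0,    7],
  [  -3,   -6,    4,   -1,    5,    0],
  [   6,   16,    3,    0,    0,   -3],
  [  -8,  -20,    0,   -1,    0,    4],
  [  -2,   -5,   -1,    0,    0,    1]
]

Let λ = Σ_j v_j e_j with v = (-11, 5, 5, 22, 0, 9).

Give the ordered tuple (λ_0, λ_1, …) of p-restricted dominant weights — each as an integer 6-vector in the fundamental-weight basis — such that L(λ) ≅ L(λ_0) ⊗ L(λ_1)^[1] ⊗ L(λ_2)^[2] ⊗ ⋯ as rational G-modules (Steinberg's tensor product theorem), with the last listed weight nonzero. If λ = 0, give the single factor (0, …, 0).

((1, 0, 1, 0, 0, 1), (0, 1, 0, 1, 1, 0), (1, 0, 0, 0, 0, 0))

Change of basis e → ω: c = M·v where v = (-11, 5, 5, 22, 0, 9):
  c_1 = -31*-11 + -82*5 + -14*5 + 0*22 + -2*0 + 16*9 = 5
  c_2 = -14*-11 + -37*5 + -6*5 + 0*22 + 0*0 + 7*9 = 2
  c_3 = -3*-11 + -6*5 + 4*5 + -1*22 + 5*0 + 0*9 = 1
  c_4 = 6*-11 + 16*5 + 3*5 + 0*22 + 0*0 + -3*9 = 2
  c_5 = -8*-11 + -20*5 + 0*5 + -1*22 + 0*0 + 4*9 = 2
  c_6 = -2*-11 + -5*5 + -1*5 + 0*22 + 0*0 + 1*9 = 1
p = 2; digits c_i = Σ_j d_{ij}·2^j, 0 ≤ d_{ij} < 2:
  c_1 = 5 = 1·2^0 + 0·2^1 + 1·2^2
  c_2 = 2 = 0·2^0 + 1·2^1
  c_3 = 1 = 1·2^0
  c_4 = 2 = 0·2^0 + 1·2^1
  c_5 = 2 = 0·2^0 + 1·2^1
  c_6 = 1 = 1·2^0
λ_0 = (1, 0, 1, 0, 0, 1)
λ_1 = (0, 1, 0, 1, 1, 0)
λ_2 = (1, 0, 0, 0, 0, 0)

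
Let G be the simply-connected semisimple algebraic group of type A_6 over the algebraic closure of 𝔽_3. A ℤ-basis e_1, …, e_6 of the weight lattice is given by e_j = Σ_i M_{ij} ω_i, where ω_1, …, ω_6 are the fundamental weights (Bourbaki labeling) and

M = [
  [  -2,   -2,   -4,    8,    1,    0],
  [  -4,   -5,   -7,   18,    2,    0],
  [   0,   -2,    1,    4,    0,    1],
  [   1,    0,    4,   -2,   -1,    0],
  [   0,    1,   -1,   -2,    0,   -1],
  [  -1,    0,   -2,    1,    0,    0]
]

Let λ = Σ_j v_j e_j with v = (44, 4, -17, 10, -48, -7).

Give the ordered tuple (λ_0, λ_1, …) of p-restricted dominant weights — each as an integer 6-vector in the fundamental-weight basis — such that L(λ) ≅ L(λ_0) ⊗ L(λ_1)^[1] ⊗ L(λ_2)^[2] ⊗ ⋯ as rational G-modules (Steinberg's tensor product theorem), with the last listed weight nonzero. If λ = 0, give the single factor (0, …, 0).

((1, 1, 2, 1, 2, 0), (1, 2, 2, 1, 2, 0))

Change of basis e → ω: c = M·v where v = (44, 4, -17, 10, -48, -7):
  c_1 = -2*44 + -2*4 + -4*-17 + 8*10 + 1*-48 + 0*-7 = 4
  c_2 = -4*44 + -5*4 + -7*-17 + 18*10 + 2*-48 + 0*-7 = 7
  c_3 = 0*44 + -2*4 + 1*-17 + 4*10 + 0*-48 + 1*-7 = 8
  c_4 = 1*44 + 0*4 + 4*-17 + -2*10 + -1*-48 + 0*-7 = 4
  c_5 = 0*44 + 1*4 + -1*-17 + -2*10 + 0*-48 + -1*-7 = 8
  c_6 = -1*44 + 0*4 + -2*-17 + 1*10 + 0*-48 + 0*-7 = 0
Writing each c_i in base p = 3:
  c_1 = 4 = 1·3^0 + 1·3^1
  c_2 = 7 = 1·3^0 + 2·3^1
  c_3 = 8 = 2·3^0 + 2·3^1
  c_4 = 4 = 1·3^0 + 1·3^1
  c_5 = 8 = 2·3^0 + 2·3^1
  c_6 = 0
λ_0 = (1, 1, 2, 1, 2, 0)
λ_1 = (1, 2, 2, 1, 2, 0)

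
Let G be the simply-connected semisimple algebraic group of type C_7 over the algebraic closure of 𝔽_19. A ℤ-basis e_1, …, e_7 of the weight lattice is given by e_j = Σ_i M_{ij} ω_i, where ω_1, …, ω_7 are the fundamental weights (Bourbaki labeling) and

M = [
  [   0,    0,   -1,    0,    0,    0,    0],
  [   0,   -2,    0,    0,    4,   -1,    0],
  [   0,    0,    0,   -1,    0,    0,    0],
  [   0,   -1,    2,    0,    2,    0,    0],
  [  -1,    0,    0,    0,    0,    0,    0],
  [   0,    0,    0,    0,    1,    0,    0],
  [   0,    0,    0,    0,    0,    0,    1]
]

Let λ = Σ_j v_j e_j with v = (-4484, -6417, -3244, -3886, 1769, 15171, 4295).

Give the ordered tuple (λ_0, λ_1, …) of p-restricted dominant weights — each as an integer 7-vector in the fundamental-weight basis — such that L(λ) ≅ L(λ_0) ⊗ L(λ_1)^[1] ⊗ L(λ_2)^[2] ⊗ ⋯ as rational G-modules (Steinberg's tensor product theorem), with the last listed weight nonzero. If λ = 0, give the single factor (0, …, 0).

In the fundamental-weight basis, λ has coordinates c = M·v (v = (-4484, -6417, -3244, -3886, 1769, 15171, 4295)):
  c_1 = (0)·(-4484) + (0)·(-6417) + (-1)·(-3244) + (0)·(-3886) + 0·1769 + 0·15171 + 0·4295 = 3244
  c_2 = (0)·(-4484) + (-2)·(-6417) + (0)·(-3244) + (0)·(-3886) + 4·1769 + (-1)·(15171) + 0·4295 = 4739
  c_3 = (0)·(-4484) + (0)·(-6417) + (0)·(-3244) + (-1)·(-3886) + 0·1769 + 0·15171 + 0·4295 = 3886
  c_4 = (0)·(-4484) + (-1)·(-6417) + (2)·(-3244) + (0)·(-3886) + 2·1769 + 0·15171 + 0·4295 = 3467
  c_5 = (-1)·(-4484) + (0)·(-6417) + (0)·(-3244) + (0)·(-3886) + 0·1769 + 0·15171 + 0·4295 = 4484
  c_6 = (0)·(-4484) + (0)·(-6417) + (0)·(-3244) + (0)·(-3886) + 1·1769 + 0·15171 + 0·4295 = 1769
  c_7 = (0)·(-4484) + (0)·(-6417) + (0)·(-3244) + (0)·(-3886) + 0·1769 + 0·15171 + 1·4295 = 4295
Base-19 expansion of each c_i:
  c_1 = 3244 = 14·19^0 + 18·19^1 + 8·19^2
  c_2 = 4739 = 8·19^0 + 2·19^1 + 13·19^2
  c_3 = 3886 = 10·19^0 + 14·19^1 + 10·19^2
  c_4 = 3467 = 9·19^0 + 11·19^1 + 9·19^2
  c_5 = 4484 = 0·19^0 + 8·19^1 + 12·19^2
  c_6 = 1769 = 2·19^0 + 17·19^1 + 4·19^2
  c_7 = 4295 = 1·19^0 + 17·19^1 + 11·19^2
λ_0 = (14, 8, 10, 9, 0, 2, 1)
λ_1 = (18, 2, 14, 11, 8, 17, 17)
λ_2 = (8, 13, 10, 9, 12, 4, 11)

((14, 8, 10, 9, 0, 2, 1), (18, 2, 14, 11, 8, 17, 17), (8, 13, 10, 9, 12, 4, 11))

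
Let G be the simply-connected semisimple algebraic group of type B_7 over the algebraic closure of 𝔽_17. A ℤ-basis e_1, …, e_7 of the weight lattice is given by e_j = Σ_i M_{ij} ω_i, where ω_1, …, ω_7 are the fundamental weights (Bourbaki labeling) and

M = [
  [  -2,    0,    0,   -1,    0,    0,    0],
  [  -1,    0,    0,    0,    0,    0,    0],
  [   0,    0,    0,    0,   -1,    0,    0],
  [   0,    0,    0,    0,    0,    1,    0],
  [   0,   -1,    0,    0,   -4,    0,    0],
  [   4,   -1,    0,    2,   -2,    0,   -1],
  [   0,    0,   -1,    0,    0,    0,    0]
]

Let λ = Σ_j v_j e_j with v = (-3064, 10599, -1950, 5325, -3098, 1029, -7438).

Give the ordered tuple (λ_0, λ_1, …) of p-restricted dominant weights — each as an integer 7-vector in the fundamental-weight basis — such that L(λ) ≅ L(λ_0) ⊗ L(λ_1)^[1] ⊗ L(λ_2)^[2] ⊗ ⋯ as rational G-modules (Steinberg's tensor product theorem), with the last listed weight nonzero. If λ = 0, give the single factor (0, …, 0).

((4, 4, 4, 9, 8, 1, 12), (13, 10, 12, 9, 3, 16, 12), (2, 10, 10, 3, 6, 4, 6))

Compute c_i = Σ_j M_{ij} v_j with v = (-3064, 10599, -1950, 5325, -3098, 1029, -7438):
  c_1 = (-2)·(-3064) + 0·10599 + (0)·(-1950) + (-1)·(5325) + (0)·(-3098) + 0·1029 + (0)·(-7438) = 803
  c_2 = (-1)·(-3064) + 0·10599 + (0)·(-1950) + 0·5325 + (0)·(-3098) + 0·1029 + (0)·(-7438) = 3064
  c_3 = (0)·(-3064) + 0·10599 + (0)·(-1950) + 0·5325 + (-1)·(-3098) + 0·1029 + (0)·(-7438) = 3098
  c_4 = (0)·(-3064) + 0·10599 + (0)·(-1950) + 0·5325 + (0)·(-3098) + 1·1029 + (0)·(-7438) = 1029
  c_5 = (0)·(-3064) + (-1)·(10599) + (0)·(-1950) + 0·5325 + (-4)·(-3098) + 0·1029 + (0)·(-7438) = 1793
  c_6 = (4)·(-3064) + (-1)·(10599) + (0)·(-1950) + 2·5325 + (-2)·(-3098) + 0·1029 + (-1)·(-7438) = 1429
  c_7 = (0)·(-3064) + 0·10599 + (-1)·(-1950) + 0·5325 + (0)·(-3098) + 0·1029 + (0)·(-7438) = 1950
Expand coordinatewise in base 17:
  c_1 = 803 = 4·17^0 + 13·17^1 + 2·17^2
  c_2 = 3064 = 4·17^0 + 10·17^1 + 10·17^2
  c_3 = 3098 = 4·17^0 + 12·17^1 + 10·17^2
  c_4 = 1029 = 9·17^0 + 9·17^1 + 3·17^2
  c_5 = 1793 = 8·17^0 + 3·17^1 + 6·17^2
  c_6 = 1429 = 1·17^0 + 16·17^1 + 4·17^2
  c_7 = 1950 = 12·17^0 + 12·17^1 + 6·17^2
λ_0 = (4, 4, 4, 9, 8, 1, 12)
λ_1 = (13, 10, 12, 9, 3, 16, 12)
λ_2 = (2, 10, 10, 3, 6, 4, 6)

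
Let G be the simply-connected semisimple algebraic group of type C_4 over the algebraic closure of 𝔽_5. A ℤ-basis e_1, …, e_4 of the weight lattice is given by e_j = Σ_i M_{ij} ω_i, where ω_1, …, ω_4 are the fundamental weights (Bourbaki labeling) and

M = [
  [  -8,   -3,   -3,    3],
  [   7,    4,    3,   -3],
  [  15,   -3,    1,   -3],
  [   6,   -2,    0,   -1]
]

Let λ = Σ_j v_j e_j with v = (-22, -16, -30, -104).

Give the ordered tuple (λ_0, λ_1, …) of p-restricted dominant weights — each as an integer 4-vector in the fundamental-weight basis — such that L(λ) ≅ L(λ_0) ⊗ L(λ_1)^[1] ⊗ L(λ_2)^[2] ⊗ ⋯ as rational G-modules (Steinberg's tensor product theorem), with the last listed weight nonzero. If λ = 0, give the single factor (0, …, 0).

((2, 4, 0, 4),)

Change of basis e → ω: c = M·v where v = (-22, -16, -30, -104):
  c_1 = -8*-22 + -3*-16 + -3*-30 + 3*-104 = 2
  c_2 = 7*-22 + 4*-16 + 3*-30 + -3*-104 = 4
  c_3 = 15*-22 + -3*-16 + 1*-30 + -3*-104 = 0
  c_4 = 6*-22 + -2*-16 + 0*-30 + -1*-104 = 4
Writing each c_i in base p = 5:
  c_1 = 2 = 2·5^0
  c_2 = 4 = 4·5^0
  c_3 = 0
  c_4 = 4 = 4·5^0
λ_0 = (2, 4, 0, 4)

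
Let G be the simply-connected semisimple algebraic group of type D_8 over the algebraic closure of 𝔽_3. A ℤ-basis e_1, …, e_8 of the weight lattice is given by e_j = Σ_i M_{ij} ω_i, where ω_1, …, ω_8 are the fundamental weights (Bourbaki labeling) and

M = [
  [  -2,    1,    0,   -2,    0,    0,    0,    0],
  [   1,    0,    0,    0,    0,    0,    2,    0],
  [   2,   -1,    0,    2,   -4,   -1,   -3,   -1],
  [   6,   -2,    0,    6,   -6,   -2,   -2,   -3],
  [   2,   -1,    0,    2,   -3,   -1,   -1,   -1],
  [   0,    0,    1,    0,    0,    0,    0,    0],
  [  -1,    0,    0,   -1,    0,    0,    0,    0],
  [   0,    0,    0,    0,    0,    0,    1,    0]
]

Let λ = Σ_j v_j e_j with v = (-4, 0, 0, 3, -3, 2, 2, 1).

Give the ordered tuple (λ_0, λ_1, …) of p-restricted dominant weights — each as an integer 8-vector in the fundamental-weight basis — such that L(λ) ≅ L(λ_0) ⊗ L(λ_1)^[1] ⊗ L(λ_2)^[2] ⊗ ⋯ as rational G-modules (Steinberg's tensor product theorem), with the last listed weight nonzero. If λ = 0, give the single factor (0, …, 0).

Change of basis e → ω: c = M·v where v = (-4, 0, 0, 3, -3, 2, 2, 1):
  c_1 = (-2)·(-4) + 1·0 + 0·0 + (-2)·(3) + (0)·(-3) + 0·2 + 0·2 + 0·1 = 2
  c_2 = (1)·(-4) + 0·0 + 0·0 + 0·3 + (0)·(-3) + 0·2 + 2·2 + 0·1 = 0
  c_3 = (2)·(-4) + (-1)·(0) + 0·0 + 2·3 + (-4)·(-3) + (-1)·(2) + (-3)·(2) + (-1)·(1) = 1
  c_4 = (6)·(-4) + (-2)·(0) + 0·0 + 6·3 + (-6)·(-3) + (-2)·(2) + (-2)·(2) + (-3)·(1) = 1
  c_5 = (2)·(-4) + (-1)·(0) + 0·0 + 2·3 + (-3)·(-3) + (-1)·(2) + (-1)·(2) + (-1)·(1) = 2
  c_6 = (0)·(-4) + 0·0 + 1·0 + 0·3 + (0)·(-3) + 0·2 + 0·2 + 0·1 = 0
  c_7 = (-1)·(-4) + 0·0 + 0·0 + (-1)·(3) + (0)·(-3) + 0·2 + 0·2 + 0·1 = 1
  c_8 = (0)·(-4) + 0·0 + 0·0 + 0·3 + (0)·(-3) + 0·2 + 1·2 + 0·1 = 2
Expand coordinatewise in base 3:
  c_1 = 2 = 2·3^0
  c_2 = 0
  c_3 = 1 = 1·3^0
  c_4 = 1 = 1·3^0
  c_5 = 2 = 2·3^0
  c_6 = 0
  c_7 = 1 = 1·3^0
  c_8 = 2 = 2·3^0
p-restricted factor λ_0 = (2, 0, 1, 1, 2, 0, 1, 2)

((2, 0, 1, 1, 2, 0, 1, 2),)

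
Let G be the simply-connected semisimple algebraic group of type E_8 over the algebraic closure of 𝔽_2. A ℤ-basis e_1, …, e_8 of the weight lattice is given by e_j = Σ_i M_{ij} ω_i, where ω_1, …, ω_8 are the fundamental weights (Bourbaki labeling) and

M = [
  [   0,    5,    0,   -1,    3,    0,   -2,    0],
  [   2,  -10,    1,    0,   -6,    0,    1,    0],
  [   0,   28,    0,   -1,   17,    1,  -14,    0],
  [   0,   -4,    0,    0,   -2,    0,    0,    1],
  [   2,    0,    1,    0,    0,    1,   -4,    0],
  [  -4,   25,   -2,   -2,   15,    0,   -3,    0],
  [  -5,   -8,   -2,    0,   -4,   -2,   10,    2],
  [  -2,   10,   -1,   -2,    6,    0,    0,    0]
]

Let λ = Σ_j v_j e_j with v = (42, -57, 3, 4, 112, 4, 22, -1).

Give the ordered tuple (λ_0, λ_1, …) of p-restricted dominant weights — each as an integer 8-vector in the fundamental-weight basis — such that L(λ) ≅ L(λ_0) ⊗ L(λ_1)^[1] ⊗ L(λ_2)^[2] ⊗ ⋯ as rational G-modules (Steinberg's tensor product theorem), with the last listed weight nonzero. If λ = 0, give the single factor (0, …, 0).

((1, 1, 0, 1, 1, 1, 0, 1), (1, 1, 0, 1, 1, 1, 1, 1), (0, 1, 0, 0, 0, 1, 0, 1))

Compute c_i = Σ_j M_{ij} v_j with v = (42, -57, 3, 4, 112, 4, 22, -1):
  c_1 = (0)·(42) + (5)·(-57) + (0)·(3) + (-1)·(4) + (3)·(112) + (0)·(4) + (-2)·(22) + (0)·(-1) = 3
  c_2 = (2)·(42) + (-10)·(-57) + (1)·(3) + (0)·(4) + (-6)·(112) + (0)·(4) + (1)·(22) + (0)·(-1) = 7
  c_3 = (0)·(42) + (28)·(-57) + (0)·(3) + (-1)·(4) + (17)·(112) + (1)·(4) + (-14)·(22) + (0)·(-1) = 0
  c_4 = (0)·(42) + (-4)·(-57) + (0)·(3) + (0)·(4) + (-2)·(112) + (0)·(4) + (0)·(22) + (1)·(-1) = 3
  c_5 = (2)·(42) + (0)·(-57) + (1)·(3) + (0)·(4) + (0)·(112) + (1)·(4) + (-4)·(22) + (0)·(-1) = 3
  c_6 = (-4)·(42) + (25)·(-57) + (-2)·(3) + (-2)·(4) + (15)·(112) + (0)·(4) + (-3)·(22) + (0)·(-1) = 7
  c_7 = (-5)·(42) + (-8)·(-57) + (-2)·(3) + (0)·(4) + (-4)·(112) + (-2)·(4) + (10)·(22) + (2)·(-1) = 2
  c_8 = (-2)·(42) + (10)·(-57) + (-1)·(3) + (-2)·(4) + (6)·(112) + (0)·(4) + (0)·(22) + (0)·(-1) = 7
Base-2 expansion of each c_i:
  c_1 = 3 = 1·2^0 + 1·2^1
  c_2 = 7 = 1·2^0 + 1·2^1 + 1·2^2
  c_3 = 0
  c_4 = 3 = 1·2^0 + 1·2^1
  c_5 = 3 = 1·2^0 + 1·2^1
  c_6 = 7 = 1·2^0 + 1·2^1 + 1·2^2
  c_7 = 2 = 0·2^0 + 1·2^1
  c_8 = 7 = 1·2^0 + 1·2^1 + 1·2^2
p-restricted factor λ_0 = (1, 1, 0, 1, 1, 1, 0, 1)
p-restricted factor λ_1 = (1, 1, 0, 1, 1, 1, 1, 1)
p-restricted factor λ_2 = (0, 1, 0, 0, 0, 1, 0, 1)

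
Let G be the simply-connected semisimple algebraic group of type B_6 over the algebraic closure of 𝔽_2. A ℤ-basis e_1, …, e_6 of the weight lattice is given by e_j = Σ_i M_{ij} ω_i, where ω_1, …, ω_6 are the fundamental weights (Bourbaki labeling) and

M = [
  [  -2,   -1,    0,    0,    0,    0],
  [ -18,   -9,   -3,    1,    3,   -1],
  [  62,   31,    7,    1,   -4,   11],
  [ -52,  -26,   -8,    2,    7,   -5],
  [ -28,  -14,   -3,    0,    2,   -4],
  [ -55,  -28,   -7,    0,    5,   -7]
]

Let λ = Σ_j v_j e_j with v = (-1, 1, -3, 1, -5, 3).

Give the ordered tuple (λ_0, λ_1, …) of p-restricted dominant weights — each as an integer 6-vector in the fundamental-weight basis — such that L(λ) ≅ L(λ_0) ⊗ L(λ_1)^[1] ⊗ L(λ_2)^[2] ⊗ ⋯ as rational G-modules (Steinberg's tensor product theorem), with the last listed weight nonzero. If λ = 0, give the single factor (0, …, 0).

ω-coordinates c = M·v, v = (-1, 1, -3, 1, -5, 3):
  c_1 = (-2)·(-1) + (-1)·(1) + (0)·(-3) + 0·1 + (0)·(-5) + 0·3 = 1
  c_2 = (-18)·(-1) + (-9)·(1) + (-3)·(-3) + 1·1 + (3)·(-5) + (-1)·(3) = 1
  c_3 = (62)·(-1) + 31·1 + (7)·(-3) + 1·1 + (-4)·(-5) + 11·3 = 2
  c_4 = (-52)·(-1) + (-26)·(1) + (-8)·(-3) + 2·1 + (7)·(-5) + (-5)·(3) = 2
  c_5 = (-28)·(-1) + (-14)·(1) + (-3)·(-3) + 0·1 + (2)·(-5) + (-4)·(3) = 1
  c_6 = (-55)·(-1) + (-28)·(1) + (-7)·(-3) + 0·1 + (5)·(-5) + (-7)·(3) = 2
Expand coordinatewise in base 2:
  c_1 = 1 = 1·2^0
  c_2 = 1 = 1·2^0
  c_3 = 2 = 0·2^0 + 1·2^1
  c_4 = 2 = 0·2^0 + 1·2^1
  c_5 = 1 = 1·2^0
  c_6 = 2 = 0·2^0 + 1·2^1
p-restricted factor λ_0 = (1, 1, 0, 0, 1, 0)
p-restricted factor λ_1 = (0, 0, 1, 1, 0, 1)

((1, 1, 0, 0, 1, 0), (0, 0, 1, 1, 0, 1))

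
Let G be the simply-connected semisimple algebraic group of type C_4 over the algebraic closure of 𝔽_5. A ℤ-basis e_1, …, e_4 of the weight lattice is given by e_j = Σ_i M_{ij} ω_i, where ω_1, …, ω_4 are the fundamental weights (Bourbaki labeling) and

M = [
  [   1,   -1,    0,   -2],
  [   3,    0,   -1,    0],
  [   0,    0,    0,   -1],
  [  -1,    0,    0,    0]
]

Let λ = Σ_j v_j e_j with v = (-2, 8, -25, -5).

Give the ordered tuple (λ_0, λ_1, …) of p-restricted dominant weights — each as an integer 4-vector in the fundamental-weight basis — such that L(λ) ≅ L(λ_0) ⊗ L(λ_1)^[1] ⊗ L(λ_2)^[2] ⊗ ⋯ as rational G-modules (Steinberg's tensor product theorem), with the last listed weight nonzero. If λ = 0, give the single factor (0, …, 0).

In the fundamental-weight basis, λ has coordinates c = M·v (v = (-2, 8, -25, -5)):
  c_1 = (1)·(-2) + (-1)·(8) + (0)·(-25) + (-2)·(-5) = 0
  c_2 = (3)·(-2) + 0·8 + (-1)·(-25) + (0)·(-5) = 19
  c_3 = (0)·(-2) + 0·8 + (0)·(-25) + (-1)·(-5) = 5
  c_4 = (-1)·(-2) + 0·8 + (0)·(-25) + (0)·(-5) = 2
Writing each c_i in base p = 5:
  c_1 = 0
  c_2 = 19 = 4·5^0 + 3·5^1
  c_3 = 5 = 0·5^0 + 1·5^1
  c_4 = 2 = 2·5^0
p-restricted factor λ_0 = (0, 4, 0, 2)
p-restricted factor λ_1 = (0, 3, 1, 0)

((0, 4, 0, 2), (0, 3, 1, 0))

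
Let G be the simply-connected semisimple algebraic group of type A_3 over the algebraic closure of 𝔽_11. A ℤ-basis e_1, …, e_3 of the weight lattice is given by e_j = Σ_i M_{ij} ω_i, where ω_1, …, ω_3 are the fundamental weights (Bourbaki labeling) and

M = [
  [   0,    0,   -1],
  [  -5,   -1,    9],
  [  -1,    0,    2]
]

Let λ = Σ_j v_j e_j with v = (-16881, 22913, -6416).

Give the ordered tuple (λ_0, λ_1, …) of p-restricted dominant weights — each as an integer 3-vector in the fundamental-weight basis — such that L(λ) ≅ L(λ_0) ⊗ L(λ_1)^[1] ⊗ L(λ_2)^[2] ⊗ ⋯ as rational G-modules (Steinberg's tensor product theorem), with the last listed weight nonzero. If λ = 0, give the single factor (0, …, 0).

((3, 8, 1), (0, 10, 5), (9, 8, 0), (4, 2, 3))

ω-coordinates c = M·v, v = (-16881, 22913, -6416):
  c_1 = (0)·(-16881) + 0·22913 + (-1)·(-6416) = 6416
  c_2 = (-5)·(-16881) + (-1)·(22913) + (9)·(-6416) = 3748
  c_3 = (-1)·(-16881) + 0·22913 + (2)·(-6416) = 4049
Expand coordinatewise in base 11:
  c_1 = 6416 = 3·11^0 + 0·11^1 + 9·11^2 + 4·11^3
  c_2 = 3748 = 8·11^0 + 10·11^1 + 8·11^2 + 2·11^3
  c_3 = 4049 = 1·11^0 + 5·11^1 + 0·11^2 + 3·11^3
p-restricted factor λ_0 = (3, 8, 1)
p-restricted factor λ_1 = (0, 10, 5)
p-restricted factor λ_2 = (9, 8, 0)
p-restricted factor λ_3 = (4, 2, 3)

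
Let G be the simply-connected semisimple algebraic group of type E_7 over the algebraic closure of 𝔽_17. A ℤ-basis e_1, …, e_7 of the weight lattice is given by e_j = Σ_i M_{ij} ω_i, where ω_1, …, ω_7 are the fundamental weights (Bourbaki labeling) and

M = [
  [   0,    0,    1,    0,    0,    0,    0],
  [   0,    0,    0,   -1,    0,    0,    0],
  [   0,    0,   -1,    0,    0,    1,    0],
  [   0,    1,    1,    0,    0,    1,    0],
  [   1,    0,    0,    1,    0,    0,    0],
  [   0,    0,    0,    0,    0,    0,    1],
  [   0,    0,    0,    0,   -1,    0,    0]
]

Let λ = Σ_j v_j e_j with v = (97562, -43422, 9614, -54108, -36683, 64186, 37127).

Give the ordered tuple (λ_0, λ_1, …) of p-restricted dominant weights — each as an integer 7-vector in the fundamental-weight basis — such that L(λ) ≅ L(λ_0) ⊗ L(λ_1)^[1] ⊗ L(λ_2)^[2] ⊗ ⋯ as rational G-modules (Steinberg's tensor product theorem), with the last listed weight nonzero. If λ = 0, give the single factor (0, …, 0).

((9, 14, 2, 16, 2, 16, 14), (4, 3, 14, 1, 6, 7, 15), (16, 0, 1, 3, 14, 9, 7), (1, 11, 11, 6, 8, 7, 7))

Change of basis e → ω: c = M·v where v = (97562, -43422, 9614, -54108, -36683, 64186, 37127):
  c_1 = 0·97562 + (0)·(-43422) + 1·9614 + (0)·(-54108) + (0)·(-36683) + 0·64186 + 0·37127 = 9614
  c_2 = 0·97562 + (0)·(-43422) + 0·9614 + (-1)·(-54108) + (0)·(-36683) + 0·64186 + 0·37127 = 54108
  c_3 = 0·97562 + (0)·(-43422) + (-1)·(9614) + (0)·(-54108) + (0)·(-36683) + 1·64186 + 0·37127 = 54572
  c_4 = 0·97562 + (1)·(-43422) + 1·9614 + (0)·(-54108) + (0)·(-36683) + 1·64186 + 0·37127 = 30378
  c_5 = 1·97562 + (0)·(-43422) + 0·9614 + (1)·(-54108) + (0)·(-36683) + 0·64186 + 0·37127 = 43454
  c_6 = 0·97562 + (0)·(-43422) + 0·9614 + (0)·(-54108) + (0)·(-36683) + 0·64186 + 1·37127 = 37127
  c_7 = 0·97562 + (0)·(-43422) + 0·9614 + (0)·(-54108) + (-1)·(-36683) + 0·64186 + 0·37127 = 36683
p = 17; digits c_i = Σ_j d_{ij}·17^j, 0 ≤ d_{ij} < 17:
  c_1 = 9614 = 9·17^0 + 4·17^1 + 16·17^2 + 1·17^3
  c_2 = 54108 = 14·17^0 + 3·17^1 + 0·17^2 + 11·17^3
  c_3 = 54572 = 2·17^0 + 14·17^1 + 1·17^2 + 11·17^3
  c_4 = 30378 = 16·17^0 + 1·17^1 + 3·17^2 + 6·17^3
  c_5 = 43454 = 2·17^0 + 6·17^1 + 14·17^2 + 8·17^3
  c_6 = 37127 = 16·17^0 + 7·17^1 + 9·17^2 + 7·17^3
  c_7 = 36683 = 14·17^0 + 15·17^1 + 7·17^2 + 7·17^3
Factor λ_0 = (9, 14, 2, 16, 2, 16, 14)
Factor λ_1 = (4, 3, 14, 1, 6, 7, 15)
Factor λ_2 = (16, 0, 1, 3, 14, 9, 7)
Factor λ_3 = (1, 11, 11, 6, 8, 7, 7)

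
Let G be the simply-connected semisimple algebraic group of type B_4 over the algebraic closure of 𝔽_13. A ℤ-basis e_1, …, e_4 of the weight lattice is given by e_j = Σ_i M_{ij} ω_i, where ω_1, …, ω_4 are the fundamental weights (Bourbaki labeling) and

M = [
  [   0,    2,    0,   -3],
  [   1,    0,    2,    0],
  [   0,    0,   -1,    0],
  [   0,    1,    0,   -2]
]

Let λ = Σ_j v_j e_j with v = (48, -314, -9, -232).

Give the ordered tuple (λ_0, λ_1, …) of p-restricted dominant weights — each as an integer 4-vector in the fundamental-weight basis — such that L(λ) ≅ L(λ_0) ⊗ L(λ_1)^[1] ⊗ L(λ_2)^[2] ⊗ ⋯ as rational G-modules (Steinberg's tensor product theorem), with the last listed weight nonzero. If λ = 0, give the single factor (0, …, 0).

ω-coordinates c = M·v, v = (48, -314, -9, -232):
  c_1 = 0*48 + 2*-314 + 0*-9 + -3*-232 = 68
  c_2 = 1*48 + 0*-314 + 2*-9 + 0*-232 = 30
  c_3 = 0*48 + 0*-314 + -1*-9 + 0*-232 = 9
  c_4 = 0*48 + 1*-314 + 0*-9 + -2*-232 = 150
Expand coordinatewise in base 13:
  c_1 = 68 = 3·13^0 + 5·13^1
  c_2 = 30 = 4·13^0 + 2·13^1
  c_3 = 9 = 9·13^0
  c_4 = 150 = 7·13^0 + 11·13^1
Factor λ_0 = (3, 4, 9, 7)
Factor λ_1 = (5, 2, 0, 11)

((3, 4, 9, 7), (5, 2, 0, 11))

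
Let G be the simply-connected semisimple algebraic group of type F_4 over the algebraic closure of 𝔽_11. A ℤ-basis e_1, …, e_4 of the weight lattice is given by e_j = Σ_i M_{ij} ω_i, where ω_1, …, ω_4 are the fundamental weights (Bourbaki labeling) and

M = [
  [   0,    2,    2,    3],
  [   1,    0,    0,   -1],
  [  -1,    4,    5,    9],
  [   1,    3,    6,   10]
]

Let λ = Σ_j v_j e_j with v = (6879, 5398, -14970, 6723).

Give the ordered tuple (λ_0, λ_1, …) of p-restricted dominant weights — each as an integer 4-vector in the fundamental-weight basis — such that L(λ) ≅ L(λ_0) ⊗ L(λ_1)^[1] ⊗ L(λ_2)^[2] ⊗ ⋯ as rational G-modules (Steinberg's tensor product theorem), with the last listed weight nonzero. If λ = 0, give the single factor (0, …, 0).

((2, 2, 7, 10), (5, 3, 0, 10), (8, 1, 3, 3))

Converting to the ω-basis (c_i = row i of M dotted with v = (6879, 5398, -14970, 6723)):
  c_1 = 0·6879 + 2·5398 + (2)·(-14970) + 3·6723 = 1025
  c_2 = 1·6879 + 0·5398 + (0)·(-14970) + (-1)·(6723) = 156
  c_3 = (-1)·(6879) + 4·5398 + (5)·(-14970) + 9·6723 = 370
  c_4 = 1·6879 + 3·5398 + (6)·(-14970) + 10·6723 = 483
Base-11 expansion of each c_i:
  c_1 = 1025 = 2·11^0 + 5·11^1 + 8·11^2
  c_2 = 156 = 2·11^0 + 3·11^1 + 1·11^2
  c_3 = 370 = 7·11^0 + 0·11^1 + 3·11^2
  c_4 = 483 = 10·11^0 + 10·11^1 + 3·11^2
p-restricted factor λ_0 = (2, 2, 7, 10)
p-restricted factor λ_1 = (5, 3, 0, 10)
p-restricted factor λ_2 = (8, 1, 3, 3)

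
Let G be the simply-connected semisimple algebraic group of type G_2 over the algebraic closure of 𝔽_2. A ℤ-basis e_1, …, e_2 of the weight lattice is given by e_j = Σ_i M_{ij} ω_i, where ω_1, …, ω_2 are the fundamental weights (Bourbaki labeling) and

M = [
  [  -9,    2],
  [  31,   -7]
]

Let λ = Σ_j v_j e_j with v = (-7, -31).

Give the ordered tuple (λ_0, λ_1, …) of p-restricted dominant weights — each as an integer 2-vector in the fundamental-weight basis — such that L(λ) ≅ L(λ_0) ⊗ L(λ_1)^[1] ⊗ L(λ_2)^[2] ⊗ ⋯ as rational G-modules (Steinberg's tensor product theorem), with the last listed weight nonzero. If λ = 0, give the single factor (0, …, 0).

In the fundamental-weight basis, λ has coordinates c = M·v (v = (-7, -31)):
  c_1 = -9*-7 + 2*-31 = 1
  c_2 = 31*-7 + -7*-31 = 0
Writing each c_i in base p = 2:
  c_1 = 1 = 1·2^0
  c_2 = 0
λ_0 = (1, 0)

((1, 0),)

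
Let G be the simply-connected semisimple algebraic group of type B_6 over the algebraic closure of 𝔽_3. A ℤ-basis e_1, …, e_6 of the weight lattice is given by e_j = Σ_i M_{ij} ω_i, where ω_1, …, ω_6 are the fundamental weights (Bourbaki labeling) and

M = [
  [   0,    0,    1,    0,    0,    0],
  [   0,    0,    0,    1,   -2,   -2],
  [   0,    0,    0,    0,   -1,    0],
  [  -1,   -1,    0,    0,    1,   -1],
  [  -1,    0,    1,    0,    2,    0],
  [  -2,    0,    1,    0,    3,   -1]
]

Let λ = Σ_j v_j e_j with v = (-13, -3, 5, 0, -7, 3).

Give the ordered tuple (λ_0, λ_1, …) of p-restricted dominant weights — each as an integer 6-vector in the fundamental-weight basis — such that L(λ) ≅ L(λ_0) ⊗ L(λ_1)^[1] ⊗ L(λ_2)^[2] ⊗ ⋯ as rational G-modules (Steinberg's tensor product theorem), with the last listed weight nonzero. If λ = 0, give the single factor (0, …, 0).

((2, 2, 1, 0, 1, 1), (1, 2, 2, 2, 1, 2))

In the fundamental-weight basis, λ has coordinates c = M·v (v = (-13, -3, 5, 0, -7, 3)):
  c_1 = (0)·(-13) + (0)·(-3) + 1·5 + 0·0 + (0)·(-7) + 0·3 = 5
  c_2 = (0)·(-13) + (0)·(-3) + 0·5 + 1·0 + (-2)·(-7) + (-2)·(3) = 8
  c_3 = (0)·(-13) + (0)·(-3) + 0·5 + 0·0 + (-1)·(-7) + 0·3 = 7
  c_4 = (-1)·(-13) + (-1)·(-3) + 0·5 + 0·0 + (1)·(-7) + (-1)·(3) = 6
  c_5 = (-1)·(-13) + (0)·(-3) + 1·5 + 0·0 + (2)·(-7) + 0·3 = 4
  c_6 = (-2)·(-13) + (0)·(-3) + 1·5 + 0·0 + (3)·(-7) + (-1)·(3) = 7
Writing each c_i in base p = 3:
  c_1 = 5 = 2·3^0 + 1·3^1
  c_2 = 8 = 2·3^0 + 2·3^1
  c_3 = 7 = 1·3^0 + 2·3^1
  c_4 = 6 = 0·3^0 + 2·3^1
  c_5 = 4 = 1·3^0 + 1·3^1
  c_6 = 7 = 1·3^0 + 2·3^1
λ_0 = (2, 2, 1, 0, 1, 1)
λ_1 = (1, 2, 2, 2, 1, 2)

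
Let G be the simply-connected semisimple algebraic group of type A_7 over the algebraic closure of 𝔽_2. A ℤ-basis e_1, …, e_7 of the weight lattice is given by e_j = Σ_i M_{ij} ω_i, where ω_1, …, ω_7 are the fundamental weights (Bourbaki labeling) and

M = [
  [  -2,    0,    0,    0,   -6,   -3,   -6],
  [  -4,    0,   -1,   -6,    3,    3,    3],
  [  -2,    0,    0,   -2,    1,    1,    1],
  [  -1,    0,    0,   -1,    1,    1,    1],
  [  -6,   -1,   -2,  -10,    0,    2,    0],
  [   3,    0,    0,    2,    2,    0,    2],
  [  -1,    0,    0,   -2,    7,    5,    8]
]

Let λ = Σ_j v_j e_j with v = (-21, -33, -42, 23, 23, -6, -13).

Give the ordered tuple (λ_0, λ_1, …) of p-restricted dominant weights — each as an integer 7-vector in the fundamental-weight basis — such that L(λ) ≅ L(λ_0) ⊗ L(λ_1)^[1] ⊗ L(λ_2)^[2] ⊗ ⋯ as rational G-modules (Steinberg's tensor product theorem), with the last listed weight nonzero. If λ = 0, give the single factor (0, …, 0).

Change of basis e → ω: c = M·v where v = (-21, -33, -42, 23, 23, -6, -13):
  c_1 = (-2)·(-21) + (0)·(-33) + (0)·(-42) + 0·23 + (-6)·(23) + (-3)·(-6) + (-6)·(-13) = 0
  c_2 = (-4)·(-21) + (0)·(-33) + (-1)·(-42) + (-6)·(23) + 3·23 + (3)·(-6) + (3)·(-13) = 0
  c_3 = (-2)·(-21) + (0)·(-33) + (0)·(-42) + (-2)·(23) + 1·23 + (1)·(-6) + (1)·(-13) = 0
  c_4 = (-1)·(-21) + (0)·(-33) + (0)·(-42) + (-1)·(23) + 1·23 + (1)·(-6) + (1)·(-13) = 2
  c_5 = (-6)·(-21) + (-1)·(-33) + (-2)·(-42) + (-10)·(23) + 0·23 + (2)·(-6) + (0)·(-13) = 1
  c_6 = (3)·(-21) + (0)·(-33) + (0)·(-42) + 2·23 + 2·23 + (0)·(-6) + (2)·(-13) = 3
  c_7 = (-1)·(-21) + (0)·(-33) + (0)·(-42) + (-2)·(23) + 7·23 + (5)·(-6) + (8)·(-13) = 2
p = 2; digits c_i = Σ_j d_{ij}·2^j, 0 ≤ d_{ij} < 2:
  c_1 = 0
  c_2 = 0
  c_3 = 0
  c_4 = 2 = 0·2^0 + 1·2^1
  c_5 = 1 = 1·2^0
  c_6 = 3 = 1·2^0 + 1·2^1
  c_7 = 2 = 0·2^0 + 1·2^1
λ_0 = (0, 0, 0, 0, 1, 1, 0)
λ_1 = (0, 0, 0, 1, 0, 1, 1)

((0, 0, 0, 0, 1, 1, 0), (0, 0, 0, 1, 0, 1, 1))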